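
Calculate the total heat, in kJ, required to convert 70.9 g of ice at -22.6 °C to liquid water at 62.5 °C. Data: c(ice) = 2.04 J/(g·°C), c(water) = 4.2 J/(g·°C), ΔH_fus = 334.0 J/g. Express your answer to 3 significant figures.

q1 (heat ice -22.6→0.0 °C): 70.9 × 2.04 × 22.6 = 3269 J
q2 (melt at 0 °C): 70.9 × 334.0 = 23681 J
q3 (heat water 0.0→62.5 °C): 70.9 × 4.2 × 62.5 = 18611 J
Total: 3269 + 23681 + 18611 = 45561 J = 45.6 kJ

q = 45.6 kJ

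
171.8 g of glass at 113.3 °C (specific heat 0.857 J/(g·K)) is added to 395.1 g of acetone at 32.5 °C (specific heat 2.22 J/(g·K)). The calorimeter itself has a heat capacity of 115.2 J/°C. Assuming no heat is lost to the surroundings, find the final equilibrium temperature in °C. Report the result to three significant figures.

T_f = 42.9 °C

Heat lost by glass = heat gained by acetone + calorimeter.
(171.8)(0.857)(113.3 − T) = [(395.1)(2.22) + 115.2](T − 32.5)
147.2326 (113.3 − T) = 992.322 (T − 32.5)
16681 − 147.2326 T = 992.322 T − 32250
48931 = 1139.5546 T
T = 42.94 °C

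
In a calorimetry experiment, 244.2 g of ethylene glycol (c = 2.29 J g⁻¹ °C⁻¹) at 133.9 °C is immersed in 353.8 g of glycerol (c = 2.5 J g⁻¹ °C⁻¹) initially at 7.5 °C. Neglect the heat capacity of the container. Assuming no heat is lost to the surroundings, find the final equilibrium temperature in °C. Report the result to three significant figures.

T_f = 56.5 °C

Heat lost by ethylene glycol = heat gained by glycerol.
(244.2)(2.29)(133.9 − T) = (353.8)(2.5)(T − 7.5)
559.218 (133.9 − T) = 884.5 (T − 7.5)
74879 − 559.218 T = 884.5 T − 6633.8
81512.8 = 1443.718 T
T = 56.46 °C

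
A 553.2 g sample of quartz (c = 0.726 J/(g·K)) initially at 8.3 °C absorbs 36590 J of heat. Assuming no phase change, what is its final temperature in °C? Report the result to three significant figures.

T_f = 99.4 °C

ΔT = q / (m c) = 36590 / (553.2 × 0.726) = 91.11 °C
T_f = 8.3 + 91.11 = 99.41 °C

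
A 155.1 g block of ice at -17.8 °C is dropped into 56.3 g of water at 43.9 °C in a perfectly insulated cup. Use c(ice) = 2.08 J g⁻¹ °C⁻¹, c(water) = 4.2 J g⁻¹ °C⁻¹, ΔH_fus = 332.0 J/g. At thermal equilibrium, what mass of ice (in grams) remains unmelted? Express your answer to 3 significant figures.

m_ice remaining = 141 g

Heat to warm all ice to 0 °C: 155.1×2.08×17.8 = 5742.4 J
Heat released by water cooling to 0 °C: 56.3×4.2×43.9 = 10381 J
10381 J < 5742.4 + 155.1×332.0 = 57235.6 J, so not all ice melts; final T = 0 °C.
Heat left for melting: 10381 − 5742.4 = 4638.6 J
Mass melted = 4638.6 / 332.0 = 13.97 g
Ice remaining = 155.1 − 13.97 = 141.13 g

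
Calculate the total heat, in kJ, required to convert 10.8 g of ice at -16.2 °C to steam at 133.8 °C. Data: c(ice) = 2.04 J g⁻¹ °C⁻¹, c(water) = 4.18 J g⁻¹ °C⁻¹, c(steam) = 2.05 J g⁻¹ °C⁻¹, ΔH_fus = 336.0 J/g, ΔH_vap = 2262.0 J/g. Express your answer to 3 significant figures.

q = 33.7 kJ

q1 (heat ice -16.2→0.0 °C): 10.8 × 2.04 × 16.2 = 357 J
q2 (melt at 0 °C): 10.8 × 336.0 = 3629 J
q3 (heat water 0.0→100.0 °C): 10.8 × 4.18 × 100.0 = 4514 J
q4 (vaporize at 100 °C): 10.8 × 2262.0 = 24430 J
q5 (heat steam 100.0→133.8 °C): 10.8 × 2.05 × 33.8 = 748 J
Total: 357 + 3629 + 4514 + 24430 + 748 = 33678 J = 33.7 kJ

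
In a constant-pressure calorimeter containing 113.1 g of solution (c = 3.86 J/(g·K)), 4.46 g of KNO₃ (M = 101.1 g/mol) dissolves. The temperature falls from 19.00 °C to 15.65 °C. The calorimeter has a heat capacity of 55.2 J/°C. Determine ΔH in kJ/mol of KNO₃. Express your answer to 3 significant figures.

ΔH = 37.3 kJ/mol

|ΔT| = |15.65 − 19.00| = 3.35 °C
|q_surr| = (113.1 × 3.86 + 55.2) × 3.35 = 491.766 × 3.35 = 1647 J
n(KNO₃) = 4.46 / 101.1 = 0.04411 mol
Temperature fell, so q_rxn = +|q_surr| = 1.647 kJ
ΔH = q_rxn / n = 37.34 kJ/mol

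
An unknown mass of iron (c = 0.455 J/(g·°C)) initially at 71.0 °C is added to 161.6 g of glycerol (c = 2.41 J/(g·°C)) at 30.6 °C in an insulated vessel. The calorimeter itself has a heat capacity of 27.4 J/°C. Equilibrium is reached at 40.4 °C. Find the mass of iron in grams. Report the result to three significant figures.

m = 293 g

q_gained = (161.6 × 2.41 + 27.4) × (40.4 − 30.6) = 4085 J
q_lost = m × 0.455 × (71.0 − 40.4) = 13.923 m
m = 4085 / 13.923 = 293 g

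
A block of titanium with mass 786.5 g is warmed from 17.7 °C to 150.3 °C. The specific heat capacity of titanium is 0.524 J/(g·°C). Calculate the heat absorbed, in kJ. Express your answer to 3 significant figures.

q = m c ΔT = 786.5 × 0.524 × (150.3 − 17.7)
q = 786.5 × 0.524 × 132.6 = 54648 J = 54.6 kJ

q = 54.6 kJ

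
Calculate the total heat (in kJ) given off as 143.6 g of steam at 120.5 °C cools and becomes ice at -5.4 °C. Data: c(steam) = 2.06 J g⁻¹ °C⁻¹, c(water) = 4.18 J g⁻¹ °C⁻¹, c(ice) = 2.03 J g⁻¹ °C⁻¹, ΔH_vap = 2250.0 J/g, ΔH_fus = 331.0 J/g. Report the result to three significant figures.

q1 (cool steam 120.5→100 °C): 143.6 × 2.06 × 20.5 = 6064 J
q2 (condense at 100 °C): 143.6 × 2250.0 = 323100 J
q3 (cool water 100→0 °C): 143.6 × 4.18 × 100.0 = 60025 J
q4 (freeze at 0 °C): 143.6 × 331.0 = 47532 J
q5 (cool ice 0→-5.4 °C): 143.6 × 2.03 × 5.4 = 1574 J
Total: 6064 + 323100 + 60025 + 47532 + 1574 = 438295 J = 438 kJ

q = 438 kJ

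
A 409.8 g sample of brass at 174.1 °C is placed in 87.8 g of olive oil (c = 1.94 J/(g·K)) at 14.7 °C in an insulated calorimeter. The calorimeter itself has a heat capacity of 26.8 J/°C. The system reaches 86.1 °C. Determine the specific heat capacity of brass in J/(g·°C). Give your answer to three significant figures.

c = 0.390 J/(g·°C)

q_gained = (87.8 × 1.94 + 26.8) × (86.1 − 14.7) = 14080 J
q_lost = 409.8 × c × (174.1 − 86.1) = 36062.4 c
Set equal: c = 14080 / 36062.4 = 0.390 J/(g·°C)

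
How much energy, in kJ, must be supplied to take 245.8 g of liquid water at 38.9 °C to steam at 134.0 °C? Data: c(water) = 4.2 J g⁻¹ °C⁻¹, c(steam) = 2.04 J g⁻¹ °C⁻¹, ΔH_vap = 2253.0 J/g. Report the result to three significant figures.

q1 (heat water 38.9→100.0 °C): 245.8 × 4.2 × 61.1 = 63077 J
q2 (vaporize at 100 °C): 245.8 × 2253.0 = 553787 J
q3 (heat steam 100.0→134.0 °C): 245.8 × 2.04 × 34.0 = 17049 J
Total: 63077 + 553787 + 17049 = 633913 J = 634 kJ

q = 634 kJ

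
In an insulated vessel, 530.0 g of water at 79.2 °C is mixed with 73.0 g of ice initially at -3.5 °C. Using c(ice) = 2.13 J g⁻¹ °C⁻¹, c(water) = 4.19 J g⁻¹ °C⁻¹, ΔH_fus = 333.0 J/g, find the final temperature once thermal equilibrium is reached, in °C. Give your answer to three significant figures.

T_f = 59.8 °C

Heat to bring ice to 0 °C and melt it: q₁ = 73.0×2.13×3.5 + 73.0×333.0 = 24853 J
Heat the water can supply cooling to 0 °C: 530.0×4.19×79.2 = 175879 J > q₁, so all ice melts.
Energy balance: 530.0×4.19×(79.2 − T) = 24853 + 73.0×4.19×(T − 0)
2220.7(79.2 − T) = 24853 + 305.87 T
175879 − 24853 = 2526.57 T
T = 151026 / 2526.57 = 59.78 °C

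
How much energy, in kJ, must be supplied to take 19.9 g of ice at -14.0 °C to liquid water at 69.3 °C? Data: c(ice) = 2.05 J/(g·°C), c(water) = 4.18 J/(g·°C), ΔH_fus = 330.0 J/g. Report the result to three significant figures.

q = 12.9 kJ

q1 (heat ice -14.0→0.0 °C): 19.9 × 2.05 × 14.0 = 571 J
q2 (melt at 0 °C): 19.9 × 330.0 = 6567 J
q3 (heat water 0.0→69.3 °C): 19.9 × 4.18 × 69.3 = 5765 J
Total: 571 + 6567 + 5765 = 12903 J = 12.9 kJ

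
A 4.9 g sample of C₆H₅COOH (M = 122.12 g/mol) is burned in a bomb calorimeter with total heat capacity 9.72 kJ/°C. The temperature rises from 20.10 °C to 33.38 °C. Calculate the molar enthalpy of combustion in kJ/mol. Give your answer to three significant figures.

ΔH = -3220 kJ/mol

ΔT = 33.38 − 20.10 = 13.28 °C
q_cal = C_cal × ΔT = 9.72 × 13.28 = 129.0816 kJ
n = 4.9 / 122.12 = 0.04012 mol
q_rxn = −q_cal = -129.0816 kJ
ΔH = -129.0816 / 0.04012 = -3217 kJ/mol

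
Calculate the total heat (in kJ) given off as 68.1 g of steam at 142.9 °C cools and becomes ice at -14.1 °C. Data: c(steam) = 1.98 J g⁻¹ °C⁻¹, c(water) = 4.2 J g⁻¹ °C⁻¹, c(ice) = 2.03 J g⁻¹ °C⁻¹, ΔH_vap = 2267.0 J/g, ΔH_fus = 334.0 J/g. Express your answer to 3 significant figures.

q = 213 kJ

q1 (cool steam 142.9→100 °C): 68.1 × 1.98 × 42.9 = 5785 J
q2 (condense at 100 °C): 68.1 × 2267.0 = 154383 J
q3 (cool water 100→0 °C): 68.1 × 4.2 × 100.0 = 28602 J
q4 (freeze at 0 °C): 68.1 × 334.0 = 22745 J
q5 (cool ice 0→-14.1 °C): 68.1 × 2.03 × 14.1 = 1949 J
Total: 5785 + 154383 + 28602 + 22745 + 1949 = 213464 J = 213 kJ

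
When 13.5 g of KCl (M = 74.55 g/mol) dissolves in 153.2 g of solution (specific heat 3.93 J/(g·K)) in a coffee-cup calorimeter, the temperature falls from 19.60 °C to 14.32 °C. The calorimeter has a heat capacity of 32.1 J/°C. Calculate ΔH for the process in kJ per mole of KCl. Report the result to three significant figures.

ΔH = 18.5 kJ/mol

|ΔT| = |14.32 − 19.60| = 5.28 °C
|q_surr| = (153.2 × 3.93 + 32.1) × 5.28 = 634.176 × 5.28 = 3348 J
n(KCl) = 13.5 / 74.55 = 0.1811 mol
Temperature fell, so q_rxn = +|q_surr| = 3.348 kJ
ΔH = q_rxn / n = 18.49 kJ/mol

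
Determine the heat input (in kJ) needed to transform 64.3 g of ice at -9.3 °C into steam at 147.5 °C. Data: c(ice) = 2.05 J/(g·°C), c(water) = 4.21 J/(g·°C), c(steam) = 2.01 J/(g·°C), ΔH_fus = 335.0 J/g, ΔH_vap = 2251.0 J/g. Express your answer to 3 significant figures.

q = 201 kJ

q1 (heat ice -9.3→0.0 °C): 64.3 × 2.05 × 9.3 = 1226 J
q2 (melt at 0 °C): 64.3 × 335.0 = 21541 J
q3 (heat water 0.0→100.0 °C): 64.3 × 4.21 × 100.0 = 27070 J
q4 (vaporize at 100 °C): 64.3 × 2251.0 = 144739 J
q5 (heat steam 100.0→147.5 °C): 64.3 × 2.01 × 47.5 = 6139 J
Total: 1226 + 21541 + 27070 + 144739 + 6139 = 200715 J = 201 kJ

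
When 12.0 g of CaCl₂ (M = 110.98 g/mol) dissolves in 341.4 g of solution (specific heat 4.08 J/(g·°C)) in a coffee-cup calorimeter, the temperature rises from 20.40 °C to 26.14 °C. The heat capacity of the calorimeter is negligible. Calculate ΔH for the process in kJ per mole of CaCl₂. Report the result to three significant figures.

ΔH = -73.9 kJ/mol

|ΔT| = |26.14 − 20.40| = 5.74 °C
|q_surr| = (341.4 × 4.08) × 5.74 = 1392.912 × 5.74 = 7995.3 J
n(CaCl₂) = 12.0 / 110.98 = 0.10813 mol
Temperature rose, so q_rxn = −|q_surr| = -7.9953 kJ
ΔH = q_rxn / n = -73.94 kJ/mol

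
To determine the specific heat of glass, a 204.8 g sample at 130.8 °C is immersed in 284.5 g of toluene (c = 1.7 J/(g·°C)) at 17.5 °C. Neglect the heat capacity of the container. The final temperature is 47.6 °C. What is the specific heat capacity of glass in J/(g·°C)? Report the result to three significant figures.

q_gained = (284.5 × 1.7) × (47.6 − 17.5) = 14560 J
q_lost = 204.8 × c × (130.8 − 47.6) = 17039.36 c
Set equal: c = 14560 / 17039.36 = 0.854 J/(g·°C)

c = 0.854 J/(g·°C)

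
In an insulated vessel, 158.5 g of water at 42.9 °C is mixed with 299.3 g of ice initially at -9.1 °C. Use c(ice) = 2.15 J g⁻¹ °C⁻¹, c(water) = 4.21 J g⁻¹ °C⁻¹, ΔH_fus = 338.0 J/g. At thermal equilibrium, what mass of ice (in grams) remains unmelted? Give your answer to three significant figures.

Heat to warm all ice to 0 °C: 299.3×2.15×9.1 = 5855.8 J
Heat released by water cooling to 0 °C: 158.5×4.21×42.9 = 28627 J
28627 J < 5855.8 + 299.3×338.0 = 107019.2 J, so not all ice melts; final T = 0 °C.
Heat left for melting: 28627 − 5855.8 = 22771.2 J
Mass melted = 22771.2 / 338.0 = 67.37 g
Ice remaining = 299.3 − 67.37 = 231.93 g

m_ice remaining = 232 g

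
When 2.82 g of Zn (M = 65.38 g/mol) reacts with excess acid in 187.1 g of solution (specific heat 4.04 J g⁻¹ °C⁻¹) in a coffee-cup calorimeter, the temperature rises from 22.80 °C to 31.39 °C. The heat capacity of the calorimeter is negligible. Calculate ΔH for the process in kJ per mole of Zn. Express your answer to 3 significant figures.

|ΔT| = |31.39 − 22.80| = 8.59 °C
|q_surr| = (187.1 × 4.04) × 8.59 = 755.884 × 8.59 = 6493 J
n(Zn) = 2.82 / 65.38 = 0.04313 mol
Temperature rose, so q_rxn = −|q_surr| = -6.493 kJ
ΔH = q_rxn / n = -150.5 kJ/mol

ΔH = -151 kJ/mol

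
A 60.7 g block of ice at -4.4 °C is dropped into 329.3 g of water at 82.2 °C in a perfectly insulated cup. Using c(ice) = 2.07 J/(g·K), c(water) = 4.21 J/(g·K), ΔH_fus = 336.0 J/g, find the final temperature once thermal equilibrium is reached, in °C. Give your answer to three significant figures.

Heat to bring ice to 0 °C and melt it: q₁ = 60.7×2.07×4.4 + 60.7×336.0 = 20948 J
Heat the water can supply cooling to 0 °C: 329.3×4.21×82.2 = 113958 J > q₁, so all ice melts.
Energy balance: 329.3×4.21×(82.2 − T) = 20948 + 60.7×4.21×(T − 0)
1386.353(82.2 − T) = 20948 + 255.547 T
113958 − 20948 = 1641.900 T
T = 93010 / 1641.900 = 56.648 °C

T_f = 56.6 °C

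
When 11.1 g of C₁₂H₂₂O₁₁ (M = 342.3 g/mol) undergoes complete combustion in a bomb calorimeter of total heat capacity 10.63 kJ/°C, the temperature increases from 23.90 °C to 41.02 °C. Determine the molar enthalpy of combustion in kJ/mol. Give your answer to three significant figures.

ΔH = -5610 kJ/mol

ΔT = 41.02 − 23.90 = 17.12 °C
q_cal = C_cal × ΔT = 10.63 × 17.12 = 181.9856 kJ
n = 11.1 / 342.3 = 0.03243 mol
q_rxn = −q_cal = -181.9856 kJ
ΔH = -181.9856 / 0.03243 = -5612 kJ/mol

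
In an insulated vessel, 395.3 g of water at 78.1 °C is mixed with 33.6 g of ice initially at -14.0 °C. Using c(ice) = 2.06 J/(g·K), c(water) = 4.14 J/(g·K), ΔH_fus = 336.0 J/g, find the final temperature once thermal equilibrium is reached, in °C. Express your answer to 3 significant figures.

T_f = 65.1 °C

Heat to bring ice to 0 °C and melt it: q₁ = 33.6×2.06×14.0 + 33.6×336.0 = 12259 J
Heat the water can supply cooling to 0 °C: 395.3×4.14×78.1 = 127814 J > q₁, so all ice melts.
Energy balance: 395.3×4.14×(78.1 − T) = 12259 + 33.6×4.14×(T − 0)
1636.542(78.1 − T) = 12259 + 139.104 T
127814 − 12259 = 1775.646 T
T = 115555 / 1775.646 = 65.08 °C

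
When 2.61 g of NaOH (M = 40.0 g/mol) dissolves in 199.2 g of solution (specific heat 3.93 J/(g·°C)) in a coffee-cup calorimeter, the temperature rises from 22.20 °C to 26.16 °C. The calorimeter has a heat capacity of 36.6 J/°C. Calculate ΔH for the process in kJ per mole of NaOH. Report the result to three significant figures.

ΔH = -49.7 kJ/mol

|ΔT| = |26.16 − 22.20| = 3.96 °C
|q_surr| = (199.2 × 3.93 + 36.6) × 3.96 = 819.456 × 3.96 = 3245 J
n(NaOH) = 2.61 / 40.0 = 0.06525 mol
Temperature rose, so q_rxn = −|q_surr| = -3.245 kJ
ΔH = q_rxn / n = -49.73 kJ/mol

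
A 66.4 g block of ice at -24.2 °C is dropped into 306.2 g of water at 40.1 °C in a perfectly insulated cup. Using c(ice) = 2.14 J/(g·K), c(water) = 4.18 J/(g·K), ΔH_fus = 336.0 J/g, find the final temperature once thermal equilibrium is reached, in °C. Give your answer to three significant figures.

T_f = 16.4 °C

Heat to bring ice to 0 °C and melt it: q₁ = 66.4×2.14×24.2 + 66.4×336.0 = 25749 J
Heat the water can supply cooling to 0 °C: 306.2×4.18×40.1 = 51324.6 J > q₁, so all ice melts.
Energy balance: 306.2×4.18×(40.1 − T) = 25749 + 66.4×4.18×(T − 0)
1279.916(40.1 − T) = 25749 + 277.552 T
51324.6 − 25749 = 1557.468 T
T = 25575.6 / 1557.468 = 16.42 °C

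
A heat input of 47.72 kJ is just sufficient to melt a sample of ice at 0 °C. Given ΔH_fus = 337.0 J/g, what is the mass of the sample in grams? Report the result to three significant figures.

m = q / ΔH_fus = 47720 J / 337.0 J/g = 142 g

m = 142 g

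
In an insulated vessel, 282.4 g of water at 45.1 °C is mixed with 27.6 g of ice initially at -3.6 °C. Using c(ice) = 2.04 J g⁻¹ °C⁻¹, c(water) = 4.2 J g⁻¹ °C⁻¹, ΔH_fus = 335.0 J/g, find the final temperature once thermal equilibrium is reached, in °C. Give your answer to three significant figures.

Heat to bring ice to 0 °C and melt it: q₁ = 27.6×2.04×3.6 + 27.6×335.0 = 9448.7 J
Heat the water can supply cooling to 0 °C: 282.4×4.2×45.1 = 53492.2 J > q₁, so all ice melts.
Energy balance: 282.4×4.2×(45.1 − T) = 9448.7 + 27.6×4.2×(T − 0)
1186.08(45.1 − T) = 9448.7 + 115.92 T
53492.2 − 9448.7 = 1302.00 T
T = 44043.5 / 1302.00 = 33.83 °C

T_f = 33.8 °C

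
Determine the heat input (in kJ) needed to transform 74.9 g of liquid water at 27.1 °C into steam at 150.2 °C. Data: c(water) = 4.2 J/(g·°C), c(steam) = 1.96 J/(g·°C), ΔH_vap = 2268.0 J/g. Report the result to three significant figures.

q1 (heat water 27.1→100.0 °C): 74.9 × 4.2 × 72.9 = 22933 J
q2 (vaporize at 100 °C): 74.9 × 2268.0 = 169873 J
q3 (heat steam 100.0→150.2 °C): 74.9 × 1.96 × 50.2 = 7370 J
Total: 22933 + 169873 + 7370 = 200176 J = 200 kJ

q = 200 kJ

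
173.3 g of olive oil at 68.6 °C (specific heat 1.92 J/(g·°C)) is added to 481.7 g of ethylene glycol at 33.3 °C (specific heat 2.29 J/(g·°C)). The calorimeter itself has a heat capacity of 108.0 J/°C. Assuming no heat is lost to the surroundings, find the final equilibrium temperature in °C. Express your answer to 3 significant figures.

Heat lost by olive oil = heat gained by ethylene glycol + calorimeter.
(173.3)(1.92)(68.6 − T) = [(481.7)(2.29) + 108.0](T − 33.3)
332.736 (68.6 − T) = 1211.093 (T − 33.3)
22826 − 332.736 T = 1211.093 T − 40329
63155 = 1543.829 T
T = 40.91 °C

T_f = 40.9 °C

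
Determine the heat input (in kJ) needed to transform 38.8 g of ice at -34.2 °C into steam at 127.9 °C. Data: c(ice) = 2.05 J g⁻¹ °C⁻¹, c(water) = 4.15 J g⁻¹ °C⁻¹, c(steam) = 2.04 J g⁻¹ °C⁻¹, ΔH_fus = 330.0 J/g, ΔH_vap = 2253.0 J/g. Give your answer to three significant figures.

q = 121 kJ

q1 (heat ice -34.2→0.0 °C): 38.8 × 2.05 × 34.2 = 2720 J
q2 (melt at 0 °C): 38.8 × 330.0 = 12804 J
q3 (heat water 0.0→100.0 °C): 38.8 × 4.15 × 100.0 = 16102 J
q4 (vaporize at 100 °C): 38.8 × 2253.0 = 87416 J
q5 (heat steam 100.0→127.9 °C): 38.8 × 2.04 × 27.9 = 2208 J
Total: 2720 + 12804 + 16102 + 87416 + 2208 = 121250 J = 121 kJ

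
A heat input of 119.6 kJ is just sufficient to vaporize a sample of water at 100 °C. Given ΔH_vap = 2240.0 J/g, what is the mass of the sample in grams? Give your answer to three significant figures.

m = 53.4 g

m = q / ΔH_vap = 119600 J / 2240.0 J/g = 53.4 g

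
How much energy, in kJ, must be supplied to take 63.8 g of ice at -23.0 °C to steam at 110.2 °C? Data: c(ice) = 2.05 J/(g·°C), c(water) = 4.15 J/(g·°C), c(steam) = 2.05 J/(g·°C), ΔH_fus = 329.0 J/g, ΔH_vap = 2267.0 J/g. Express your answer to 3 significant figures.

q = 196 kJ

q1 (heat ice -23.0→0.0 °C): 63.8 × 2.05 × 23.0 = 3008 J
q2 (melt at 0 °C): 63.8 × 329.0 = 20990 J
q3 (heat water 0.0→100.0 °C): 63.8 × 4.15 × 100.0 = 26477 J
q4 (vaporize at 100 °C): 63.8 × 2267.0 = 144635 J
q5 (heat steam 100.0→110.2 °C): 63.8 × 2.05 × 10.2 = 1334 J
Total: 3008 + 20990 + 26477 + 144635 + 1334 = 196444 J = 196 kJ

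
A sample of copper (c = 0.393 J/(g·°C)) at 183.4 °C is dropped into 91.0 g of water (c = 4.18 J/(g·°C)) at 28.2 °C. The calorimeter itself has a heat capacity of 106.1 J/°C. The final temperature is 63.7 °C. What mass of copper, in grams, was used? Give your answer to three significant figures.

m = 367 g

q_gained = (91.0 × 4.18 + 106.1) × (63.7 − 28.2) = 17270 J
q_lost = m × 0.393 × (183.4 − 63.7) = 47.0421 m
m = 17270 / 47.0421 = 367 g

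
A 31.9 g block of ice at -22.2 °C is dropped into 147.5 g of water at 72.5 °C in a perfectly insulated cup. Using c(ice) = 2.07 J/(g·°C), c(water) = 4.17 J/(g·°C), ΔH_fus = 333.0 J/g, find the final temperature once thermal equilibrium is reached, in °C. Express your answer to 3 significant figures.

Heat to bring ice to 0 °C and melt it: q₁ = 31.9×2.07×22.2 + 31.9×333.0 = 12089 J
Heat the water can supply cooling to 0 °C: 147.5×4.17×72.5 = 44592.9 J > q₁, so all ice melts.
Energy balance: 147.5×4.17×(72.5 − T) = 12089 + 31.9×4.17×(T − 0)
615.075(72.5 − T) = 12089 + 133.023 T
44592.9 − 12089 = 748.098 T
T = 32503.9 / 748.098 = 43.449 °C

T_f = 43.4 °C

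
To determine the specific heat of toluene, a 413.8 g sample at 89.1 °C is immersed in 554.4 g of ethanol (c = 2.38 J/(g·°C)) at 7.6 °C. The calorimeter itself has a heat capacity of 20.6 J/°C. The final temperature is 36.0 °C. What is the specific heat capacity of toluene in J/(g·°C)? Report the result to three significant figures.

q_gained = (554.4 × 2.38 + 20.6) × (36.0 − 7.6) = 38060 J
q_lost = 413.8 × c × (89.1 − 36.0) = 21972.78 c
Set equal: c = 38060 / 21972.78 = 1.73 J/(g·°C)

c = 1.73 J/(g·°C)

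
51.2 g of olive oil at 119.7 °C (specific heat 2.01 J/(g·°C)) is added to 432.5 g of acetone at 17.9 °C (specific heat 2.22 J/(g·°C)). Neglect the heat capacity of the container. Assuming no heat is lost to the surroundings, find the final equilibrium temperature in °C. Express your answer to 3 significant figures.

T_f = 27.8 °C

Heat lost by olive oil = heat gained by acetone.
(51.2)(2.01)(119.7 − T) = (432.5)(2.22)(T − 17.9)
102.912 (119.7 − T) = 960.15 (T − 17.9)
12319 − 102.912 T = 960.15 T − 17187
29506 = 1063.062 T
T = 27.76 °C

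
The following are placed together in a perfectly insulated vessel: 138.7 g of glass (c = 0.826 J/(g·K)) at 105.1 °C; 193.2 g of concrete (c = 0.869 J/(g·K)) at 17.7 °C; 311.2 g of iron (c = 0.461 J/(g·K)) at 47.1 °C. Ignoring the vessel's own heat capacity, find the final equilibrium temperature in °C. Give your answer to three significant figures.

Σ mᵢcᵢ(T − Tᵢ) = 0  ⇒  T = Σ mᵢcᵢTᵢ / Σ mᵢcᵢ
Σ mᵢcᵢ = 138.7×0.826 + 193.2×0.869 + 311.2×0.461 = 425.9202
Σ mᵢcᵢTᵢ = 114.5662×105.1 + 167.8908×17.7 + 143.4632×47.1 = 21770
T = 21770 / 425.9202 = 51.11 °C

T_f = 51.1 °C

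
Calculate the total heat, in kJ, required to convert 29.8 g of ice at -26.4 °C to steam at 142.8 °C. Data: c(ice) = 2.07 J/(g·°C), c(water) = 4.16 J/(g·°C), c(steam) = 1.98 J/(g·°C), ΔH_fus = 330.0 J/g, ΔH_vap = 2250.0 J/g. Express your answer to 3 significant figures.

q1 (heat ice -26.4→0.0 °C): 29.8 × 2.07 × 26.4 = 1629 J
q2 (melt at 0 °C): 29.8 × 330.0 = 9834 J
q3 (heat water 0.0→100.0 °C): 29.8 × 4.16 × 100.0 = 12397 J
q4 (vaporize at 100 °C): 29.8 × 2250.0 = 67050 J
q5 (heat steam 100.0→142.8 °C): 29.8 × 1.98 × 42.8 = 2525 J
Total: 1629 + 9834 + 12397 + 67050 + 2525 = 93435 J = 93.4 kJ

q = 93.4 kJ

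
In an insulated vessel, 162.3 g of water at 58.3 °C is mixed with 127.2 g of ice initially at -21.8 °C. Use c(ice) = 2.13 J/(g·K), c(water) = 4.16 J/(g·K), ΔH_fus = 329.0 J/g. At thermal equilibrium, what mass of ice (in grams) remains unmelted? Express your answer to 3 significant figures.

Heat to warm all ice to 0 °C: 127.2×2.13×21.8 = 5906.4 J
Heat released by water cooling to 0 °C: 162.3×4.16×58.3 = 39362 J
39362 J < 5906.4 + 127.2×329.0 = 47755.2 J, so not all ice melts; final T = 0 °C.
Heat left for melting: 39362 − 5906.4 = 33455.6 J
Mass melted = 33455.6 / 329.0 = 101.7 g
Ice remaining = 127.2 − 101.7 = 25.5 g

m_ice remaining = 25.5 g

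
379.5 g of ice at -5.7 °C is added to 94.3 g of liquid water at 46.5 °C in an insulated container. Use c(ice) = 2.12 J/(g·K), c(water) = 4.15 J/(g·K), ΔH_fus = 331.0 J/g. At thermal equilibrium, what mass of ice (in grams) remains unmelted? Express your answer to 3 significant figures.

Heat to warm all ice to 0 °C: 379.5×2.12×5.7 = 4585.9 J
Heat released by water cooling to 0 °C: 94.3×4.15×46.5 = 18198 J
18198 J < 4585.9 + 379.5×331.0 = 130200.4 J, so not all ice melts; final T = 0 °C.
Heat left for melting: 18198 − 4585.9 = 13612.1 J
Mass melted = 13612.1 / 331.0 = 41.12 g
Ice remaining = 379.5 − 41.12 = 338.38 g

m_ice remaining = 338 g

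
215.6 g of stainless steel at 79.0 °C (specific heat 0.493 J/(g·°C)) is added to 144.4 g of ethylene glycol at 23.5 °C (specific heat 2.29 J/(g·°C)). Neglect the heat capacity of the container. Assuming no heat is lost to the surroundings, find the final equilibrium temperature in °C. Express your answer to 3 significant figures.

T_f = 37.0 °C

Heat lost by stainless steel = heat gained by ethylene glycol.
(215.6)(0.493)(79.0 − T) = (144.4)(2.29)(T − 23.5)
106.2908 (79.0 − T) = 330.676 (T − 23.5)
8397.0 − 106.2908 T = 330.676 T − 7770.9
16167.9 = 436.9668 T
T = 37.00 °C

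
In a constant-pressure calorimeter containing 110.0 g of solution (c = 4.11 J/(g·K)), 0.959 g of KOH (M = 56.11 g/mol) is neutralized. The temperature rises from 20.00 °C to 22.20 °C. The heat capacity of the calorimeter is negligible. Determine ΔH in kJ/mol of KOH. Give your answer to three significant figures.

|ΔT| = |22.20 − 20.00| = 2.20 °C
|q_surr| = (110.0 × 4.11) × 2.20 = 452.1 × 2.20 = 994.6 J
n(KOH) = 0.959 / 56.11 = 0.01709 mol
Temperature rose, so q_rxn = −|q_surr| = -0.9946 kJ
ΔH = q_rxn / n = -58.20 kJ/mol

ΔH = -58.2 kJ/mol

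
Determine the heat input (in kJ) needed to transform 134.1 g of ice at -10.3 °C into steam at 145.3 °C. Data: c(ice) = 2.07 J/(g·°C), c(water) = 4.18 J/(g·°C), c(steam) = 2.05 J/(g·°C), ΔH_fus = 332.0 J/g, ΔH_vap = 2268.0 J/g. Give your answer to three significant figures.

q = 420 kJ

q1 (heat ice -10.3→0.0 °C): 134.1 × 2.07 × 10.3 = 2859 J
q2 (melt at 0 °C): 134.1 × 332.0 = 44521 J
q3 (heat water 0.0→100.0 °C): 134.1 × 4.18 × 100.0 = 56054 J
q4 (vaporize at 100 °C): 134.1 × 2268.0 = 304139 J
q5 (heat steam 100.0→145.3 °C): 134.1 × 2.05 × 45.3 = 12453 J
Total: 2859 + 44521 + 56054 + 304139 + 12453 = 420026 J = 420 kJ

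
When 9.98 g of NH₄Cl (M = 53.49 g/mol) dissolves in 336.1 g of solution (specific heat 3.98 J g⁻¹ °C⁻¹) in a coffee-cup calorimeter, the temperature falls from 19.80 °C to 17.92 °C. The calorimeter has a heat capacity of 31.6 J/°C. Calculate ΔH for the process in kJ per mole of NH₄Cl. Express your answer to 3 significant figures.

|ΔT| = |17.92 − 19.80| = 1.88 °C
|q_surr| = (336.1 × 3.98 + 31.6) × 1.88 = 1369.278 × 1.88 = 2574 J
n(NH₄Cl) = 9.98 / 53.49 = 0.1866 mol
Temperature fell, so q_rxn = +|q_surr| = 2.574 kJ
ΔH = q_rxn / n = 13.79 kJ/mol

ΔH = 13.8 kJ/mol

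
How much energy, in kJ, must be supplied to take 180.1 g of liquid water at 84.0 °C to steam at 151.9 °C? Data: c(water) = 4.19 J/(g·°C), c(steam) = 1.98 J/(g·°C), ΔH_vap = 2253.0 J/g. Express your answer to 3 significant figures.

q = 436 kJ

q1 (heat water 84.0→100.0 °C): 180.1 × 4.19 × 16.0 = 12074 J
q2 (vaporize at 100 °C): 180.1 × 2253.0 = 405765 J
q3 (heat steam 100.0→151.9 °C): 180.1 × 1.98 × 51.9 = 18507 J
Total: 12074 + 405765 + 18507 = 436346 J = 436 kJ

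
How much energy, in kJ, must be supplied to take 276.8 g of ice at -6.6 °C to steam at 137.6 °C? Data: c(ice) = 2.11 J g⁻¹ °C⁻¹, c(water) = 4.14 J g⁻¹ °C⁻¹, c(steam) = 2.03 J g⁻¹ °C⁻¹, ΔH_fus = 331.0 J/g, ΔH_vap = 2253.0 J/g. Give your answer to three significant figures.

q = 855 kJ

q1 (heat ice -6.6→0.0 °C): 276.8 × 2.11 × 6.6 = 3855 J
q2 (melt at 0 °C): 276.8 × 331.0 = 91621 J
q3 (heat water 0.0→100.0 °C): 276.8 × 4.14 × 100.0 = 114595 J
q4 (vaporize at 100 °C): 276.8 × 2253.0 = 623630 J
q5 (heat steam 100.0→137.6 °C): 276.8 × 2.03 × 37.6 = 21128 J
Total: 3855 + 91621 + 114595 + 623630 + 21128 = 854829 J = 855 kJ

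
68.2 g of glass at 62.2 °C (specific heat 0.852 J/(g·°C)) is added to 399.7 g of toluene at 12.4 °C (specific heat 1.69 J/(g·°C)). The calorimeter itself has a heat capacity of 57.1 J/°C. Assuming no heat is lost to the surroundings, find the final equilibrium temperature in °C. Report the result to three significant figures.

Heat lost by glass = heat gained by toluene + calorimeter.
(68.2)(0.852)(62.2 − T) = [(399.7)(1.69) + 57.1](T − 12.4)
58.1064 (62.2 − T) = 732.593 (T − 12.4)
3614.2 − 58.1064 T = 732.593 T − 9084.2
12698.4 = 790.6994 T
T = 16.06 °C

T_f = 16.1 °C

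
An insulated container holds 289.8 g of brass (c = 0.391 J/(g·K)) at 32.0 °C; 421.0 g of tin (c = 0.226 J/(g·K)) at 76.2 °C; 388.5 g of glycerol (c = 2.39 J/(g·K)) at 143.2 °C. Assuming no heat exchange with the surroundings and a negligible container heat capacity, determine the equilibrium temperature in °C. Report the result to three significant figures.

T_f = 127 °C

Σ mᵢcᵢ(T − Tᵢ) = 0  ⇒  T = Σ mᵢcᵢTᵢ / Σ mᵢcᵢ
Σ mᵢcᵢ = 289.8×0.391 + 421.0×0.226 + 388.5×2.39 = 1136.9728
Σ mᵢcᵢTᵢ = 113.3118×32.0 + 95.146×76.2 + 928.515×143.2 = 143840
T = 143840 / 1136.9728 = 126.5 °C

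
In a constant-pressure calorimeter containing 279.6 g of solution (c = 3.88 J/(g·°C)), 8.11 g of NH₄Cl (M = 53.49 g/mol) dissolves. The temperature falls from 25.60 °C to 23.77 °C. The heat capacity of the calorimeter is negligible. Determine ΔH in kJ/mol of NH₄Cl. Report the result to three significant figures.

ΔH = 13.1 kJ/mol

|ΔT| = |23.77 − 25.60| = 1.83 °C
|q_surr| = (279.6 × 3.88) × 1.83 = 1084.848 × 1.83 = 1985 J
n(NH₄Cl) = 8.11 / 53.49 = 0.1516 mol
Temperature fell, so q_rxn = +|q_surr| = 1.985 kJ
ΔH = q_rxn / n = 13.09 kJ/mol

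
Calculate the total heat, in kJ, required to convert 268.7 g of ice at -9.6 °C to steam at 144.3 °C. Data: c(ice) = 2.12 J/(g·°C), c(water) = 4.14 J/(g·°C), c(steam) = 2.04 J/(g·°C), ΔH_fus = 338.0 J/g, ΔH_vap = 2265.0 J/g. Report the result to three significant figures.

q1 (heat ice -9.6→0.0 °C): 268.7 × 2.12 × 9.6 = 5469 J
q2 (melt at 0 °C): 268.7 × 338.0 = 90821 J
q3 (heat water 0.0→100.0 °C): 268.7 × 4.14 × 100.0 = 111242 J
q4 (vaporize at 100 °C): 268.7 × 2265.0 = 608606 J
q5 (heat steam 100.0→144.3 °C): 268.7 × 2.04 × 44.3 = 24283 J
Total: 5469 + 90821 + 111242 + 608606 + 24283 = 840421 J = 840 kJ

q = 840 kJ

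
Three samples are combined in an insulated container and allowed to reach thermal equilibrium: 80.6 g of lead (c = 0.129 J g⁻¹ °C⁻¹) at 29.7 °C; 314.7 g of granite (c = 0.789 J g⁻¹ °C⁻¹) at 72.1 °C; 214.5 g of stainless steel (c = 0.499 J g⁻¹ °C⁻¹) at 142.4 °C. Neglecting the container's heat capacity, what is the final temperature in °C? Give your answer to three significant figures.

Σ mᵢcᵢ(T − Tᵢ) = 0  ⇒  T = Σ mᵢcᵢTᵢ / Σ mᵢcᵢ
Σ mᵢcᵢ = 80.6×0.129 + 314.7×0.789 + 214.5×0.499 = 365.7312
Σ mᵢcᵢTᵢ = 10.3974×29.7 + 248.2983×72.1 + 107.0355×142.4 = 33453
T = 33453 / 365.7312 = 91.47 °C

T_f = 91.5 °C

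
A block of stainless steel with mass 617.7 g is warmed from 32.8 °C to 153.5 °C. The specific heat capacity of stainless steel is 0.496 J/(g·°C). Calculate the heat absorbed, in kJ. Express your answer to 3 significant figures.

q = 37.0 kJ

q = m c ΔT = 617.7 × 0.496 × (153.5 − 32.8)
q = 617.7 × 0.496 × 120.7 = 36980 J = 37.0 kJ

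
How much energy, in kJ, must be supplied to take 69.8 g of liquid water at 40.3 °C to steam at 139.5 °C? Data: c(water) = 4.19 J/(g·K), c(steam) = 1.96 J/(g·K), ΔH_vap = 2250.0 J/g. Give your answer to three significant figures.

q = 180 kJ

q1 (heat water 40.3→100.0 °C): 69.8 × 4.19 × 59.7 = 17460 J
q2 (vaporize at 100 °C): 69.8 × 2250.0 = 157050 J
q3 (heat steam 100.0→139.5 °C): 69.8 × 1.96 × 39.5 = 5404 J
Total: 17460 + 157050 + 5404 = 179914 J = 180 kJ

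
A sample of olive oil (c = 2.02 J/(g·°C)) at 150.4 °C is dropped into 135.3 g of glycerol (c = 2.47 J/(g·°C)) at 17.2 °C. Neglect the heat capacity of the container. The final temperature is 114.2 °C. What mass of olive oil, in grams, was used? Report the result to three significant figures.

m = 443 g

q_gained = (135.3 × 2.47) × (114.2 − 17.2) = 32420 J
q_lost = m × 2.02 × (150.4 − 114.2) = 73.124 m
m = 32420 / 73.124 = 443 g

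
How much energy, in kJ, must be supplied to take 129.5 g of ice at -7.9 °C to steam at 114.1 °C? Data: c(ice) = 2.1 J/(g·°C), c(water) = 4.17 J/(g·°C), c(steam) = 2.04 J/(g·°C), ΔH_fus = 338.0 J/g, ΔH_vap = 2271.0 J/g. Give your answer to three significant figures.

q = 398 kJ

q1 (heat ice -7.9→0.0 °C): 129.5 × 2.1 × 7.9 = 2148 J
q2 (melt at 0 °C): 129.5 × 338.0 = 43771 J
q3 (heat water 0.0→100.0 °C): 129.5 × 4.17 × 100.0 = 54002 J
q4 (vaporize at 100 °C): 129.5 × 2271.0 = 294095 J
q5 (heat steam 100.0→114.1 °C): 129.5 × 2.04 × 14.1 = 3725 J
Total: 2148 + 43771 + 54002 + 294095 + 3725 = 397741 J = 398 kJ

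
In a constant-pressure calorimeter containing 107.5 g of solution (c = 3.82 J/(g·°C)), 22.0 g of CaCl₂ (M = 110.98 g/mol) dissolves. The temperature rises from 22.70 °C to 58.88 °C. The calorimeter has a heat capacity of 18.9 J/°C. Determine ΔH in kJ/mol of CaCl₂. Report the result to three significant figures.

ΔH = -78.4 kJ/mol

|ΔT| = |58.88 − 22.70| = 36.18 °C
|q_surr| = (107.5 × 3.82 + 18.9) × 36.18 = 429.55 × 36.18 = 15540 J
n(CaCl₂) = 22.0 / 110.98 = 0.1982 mol
Temperature rose, so q_rxn = −|q_surr| = -15.54 kJ
ΔH = q_rxn / n = -78.41 kJ/mol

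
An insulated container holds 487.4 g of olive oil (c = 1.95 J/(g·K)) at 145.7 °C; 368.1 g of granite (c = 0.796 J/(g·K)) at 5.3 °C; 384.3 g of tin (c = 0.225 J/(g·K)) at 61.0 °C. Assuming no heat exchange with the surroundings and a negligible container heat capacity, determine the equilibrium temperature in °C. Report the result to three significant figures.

T_f = 109 °C

Σ mᵢcᵢ(T − Tᵢ) = 0  ⇒  T = Σ mᵢcᵢTᵢ / Σ mᵢcᵢ
Σ mᵢcᵢ = 487.4×1.95 + 368.1×0.796 + 384.3×0.225 = 1329.9051
Σ mᵢcᵢTᵢ = 950.43×145.7 + 293.0076×5.3 + 86.4675×61.0 = 145310
T = 145310 / 1329.9051 = 109.3 °C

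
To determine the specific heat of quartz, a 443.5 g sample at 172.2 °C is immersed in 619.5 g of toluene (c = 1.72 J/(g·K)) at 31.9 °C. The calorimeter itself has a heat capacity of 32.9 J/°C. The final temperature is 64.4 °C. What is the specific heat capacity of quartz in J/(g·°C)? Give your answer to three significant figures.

q_gained = (619.5 × 1.72 + 32.9) × (64.4 − 31.9) = 35700 J
q_lost = 443.5 × c × (172.2 − 64.4) = 47809.3 c
Set equal: c = 35700 / 47809.3 = 0.747 J/(g·°C)

c = 0.747 J/(g·°C)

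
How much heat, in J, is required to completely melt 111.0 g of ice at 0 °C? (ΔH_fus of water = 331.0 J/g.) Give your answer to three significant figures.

q = 36700 J

q = m × ΔH_fus = 111.0 × 331.0 = 36740 J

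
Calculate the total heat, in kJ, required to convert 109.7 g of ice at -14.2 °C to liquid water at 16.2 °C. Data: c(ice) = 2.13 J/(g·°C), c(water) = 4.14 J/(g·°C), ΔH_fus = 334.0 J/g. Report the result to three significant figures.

q1 (heat ice -14.2→0.0 °C): 109.7 × 2.13 × 14.2 = 3318 J
q2 (melt at 0 °C): 109.7 × 334.0 = 36640 J
q3 (heat water 0.0→16.2 °C): 109.7 × 4.14 × 16.2 = 7357 J
Total: 3318 + 36640 + 7357 = 47315 J = 47.3 kJ

q = 47.3 kJ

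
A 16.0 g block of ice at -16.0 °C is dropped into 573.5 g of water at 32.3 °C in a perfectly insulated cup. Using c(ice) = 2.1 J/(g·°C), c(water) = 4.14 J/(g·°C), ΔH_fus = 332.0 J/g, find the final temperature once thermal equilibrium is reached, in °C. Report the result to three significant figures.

T_f = 29.0 °C

Heat to bring ice to 0 °C and melt it: q₁ = 16.0×2.1×16.0 + 16.0×332.0 = 5849.6 J
Heat the water can supply cooling to 0 °C: 573.5×4.14×32.3 = 76689.6 J > q₁, so all ice melts.
Energy balance: 573.5×4.14×(32.3 − T) = 5849.6 + 16.0×4.14×(T − 0)
2374.29(32.3 − T) = 5849.6 + 66.24 T
76689.6 − 5849.6 = 2440.53 T
T = 70840.0 / 2440.53 = 29.03 °C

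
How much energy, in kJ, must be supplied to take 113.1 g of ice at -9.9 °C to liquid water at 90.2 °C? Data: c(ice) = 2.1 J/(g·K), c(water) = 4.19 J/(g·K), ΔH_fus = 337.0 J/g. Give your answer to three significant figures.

q = 83.2 kJ

q1 (heat ice -9.9→0.0 °C): 113.1 × 2.1 × 9.9 = 2351 J
q2 (melt at 0 °C): 113.1 × 337.0 = 38115 J
q3 (heat water 0.0→90.2 °C): 113.1 × 4.19 × 90.2 = 42745 J
Total: 2351 + 38115 + 42745 = 83211 J = 83.2 kJ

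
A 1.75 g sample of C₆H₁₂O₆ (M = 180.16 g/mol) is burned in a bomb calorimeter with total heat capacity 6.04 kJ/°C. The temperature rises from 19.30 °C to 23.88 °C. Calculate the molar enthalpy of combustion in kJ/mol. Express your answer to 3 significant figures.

ΔH = -2850 kJ/mol

ΔT = 23.88 − 19.30 = 4.58 °C
q_cal = C_cal × ΔT = 6.04 × 4.58 = 27.6632 kJ
n = 1.75 / 180.16 = 0.009714 mol
q_rxn = −q_cal = -27.6632 kJ
ΔH = -27.6632 / 0.009714 = -2848 kJ/mol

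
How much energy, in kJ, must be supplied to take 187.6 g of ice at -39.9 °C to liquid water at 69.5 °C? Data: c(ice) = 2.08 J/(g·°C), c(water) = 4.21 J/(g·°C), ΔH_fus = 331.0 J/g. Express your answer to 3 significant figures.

q = 133 kJ

q1 (heat ice -39.9→0.0 °C): 187.6 × 2.08 × 39.9 = 15569 J
q2 (melt at 0 °C): 187.6 × 331.0 = 62096 J
q3 (heat water 0.0→69.5 °C): 187.6 × 4.21 × 69.5 = 54891 J
Total: 15569 + 62096 + 54891 = 132556 J = 133 kJ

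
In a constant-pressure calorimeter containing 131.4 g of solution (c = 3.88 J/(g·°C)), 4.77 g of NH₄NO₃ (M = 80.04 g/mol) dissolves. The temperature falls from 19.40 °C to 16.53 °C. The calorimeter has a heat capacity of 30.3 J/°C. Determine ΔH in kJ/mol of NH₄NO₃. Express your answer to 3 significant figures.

|ΔT| = |16.53 − 19.40| = 2.87 °C
|q_surr| = (131.4 × 3.88 + 30.3) × 2.87 = 540.132 × 2.87 = 1550 J
n(NH₄NO₃) = 4.77 / 80.04 = 0.05960 mol
Temperature fell, so q_rxn = +|q_surr| = 1.550 kJ
ΔH = q_rxn / n = 26.01 kJ/mol

ΔH = 26.0 kJ/mol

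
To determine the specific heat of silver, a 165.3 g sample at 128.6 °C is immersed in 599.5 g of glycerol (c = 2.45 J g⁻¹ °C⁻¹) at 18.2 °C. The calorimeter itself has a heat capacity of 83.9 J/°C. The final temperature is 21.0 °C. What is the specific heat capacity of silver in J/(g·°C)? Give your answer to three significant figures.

q_gained = (599.5 × 2.45 + 83.9) × (21.0 − 18.2) = 4347 J
q_lost = 165.3 × c × (128.6 − 21.0) = 17786.28 c
Set equal: c = 4347 / 17786.28 = 0.244 J/(g·°C)

c = 0.244 J/(g·°C)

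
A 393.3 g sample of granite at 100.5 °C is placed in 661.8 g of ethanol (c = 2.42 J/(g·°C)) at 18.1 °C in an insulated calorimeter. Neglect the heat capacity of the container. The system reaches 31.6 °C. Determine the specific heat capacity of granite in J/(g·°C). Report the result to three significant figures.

q_gained = (661.8 × 2.42) × (31.6 − 18.1) = 21620 J
q_lost = 393.3 × c × (100.5 − 31.6) = 27098.37 c
Set equal: c = 21620 / 27098.37 = 0.798 J/(g·°C)

c = 0.798 J/(g·°C)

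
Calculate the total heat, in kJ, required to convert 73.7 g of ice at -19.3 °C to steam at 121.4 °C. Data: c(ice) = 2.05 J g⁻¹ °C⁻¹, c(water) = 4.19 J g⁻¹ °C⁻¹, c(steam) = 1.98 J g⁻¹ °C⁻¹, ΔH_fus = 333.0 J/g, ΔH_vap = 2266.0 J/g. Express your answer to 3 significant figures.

q = 228 kJ

q1 (heat ice -19.3→0.0 °C): 73.7 × 2.05 × 19.3 = 2916 J
q2 (melt at 0 °C): 73.7 × 333.0 = 24542 J
q3 (heat water 0.0→100.0 °C): 73.7 × 4.19 × 100.0 = 30880 J
q4 (vaporize at 100 °C): 73.7 × 2266.0 = 167004 J
q5 (heat steam 100.0→121.4 °C): 73.7 × 1.98 × 21.4 = 3123 J
Total: 2916 + 24542 + 30880 + 167004 + 3123 = 228465 J = 228 kJ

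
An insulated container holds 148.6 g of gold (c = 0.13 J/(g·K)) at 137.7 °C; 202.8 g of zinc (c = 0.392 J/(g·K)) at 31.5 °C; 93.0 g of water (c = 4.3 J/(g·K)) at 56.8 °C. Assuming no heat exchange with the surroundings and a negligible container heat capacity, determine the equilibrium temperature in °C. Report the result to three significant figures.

T_f = 55.9 °C

Σ mᵢcᵢ(T − Tᵢ) = 0  ⇒  T = Σ mᵢcᵢTᵢ / Σ mᵢcᵢ
Σ mᵢcᵢ = 148.6×0.13 + 202.8×0.392 + 93.0×4.3 = 498.7156
Σ mᵢcᵢTᵢ = 19.318×137.7 + 79.4976×31.5 + 399.9×56.8 = 27879
T = 27879 / 498.7156 = 55.90 °C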